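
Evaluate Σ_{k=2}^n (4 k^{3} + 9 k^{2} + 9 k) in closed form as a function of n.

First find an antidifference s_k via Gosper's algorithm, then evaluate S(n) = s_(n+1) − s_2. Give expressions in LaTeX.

Compute t_(k+1)/t_k: get (4*k**3 + 21*k**2 + 39*k + 22)/(k*(4*k**2 + 9*k + 9)).
Gosper form: A/B · C(k+1)/C(k) with A=1, B=1, C=k**3 + 9*k**2/4 + 9*k/4.
Set up (1)·f(k+1) − (1)·f(k) − (k**3 + 9*k**2/4 + 9*k/4) = 0.
deg f ≤ 4 (via 0,0,3).
A polynomial solution: f(k) = k*(k - 1)*(k**2 + 2*k + 3)/4.
So s_k = (B(k−1)f/C)·t_k = ((k - 1)*(k**2 + 2*k + 3)/(4*k**2 + 9*k + 9))·t_k = k*(k**3 + k**2 + k - 3).
s_(k+1) − s_k = k*(4*k**2 + 9*k + 9) = t_k.
Telescope: S(n) = s_(n+1) − s_(2) = n*(n**3 + 5*n**2 + 10*n + 6) − (22) = n**4 + 5*n**3 + 10*n**2 + 6*n - 22.

S(n) = n^{4} + 5 n^{3} + 10 n^{2} + 6 n - 22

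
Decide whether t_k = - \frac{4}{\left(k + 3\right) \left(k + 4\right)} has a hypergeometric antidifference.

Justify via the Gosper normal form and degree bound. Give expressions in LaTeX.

t_(k+1)/t_k = (k + 3)/(k + 5).
A = k + 3, B = k + 5, C = 1.
Need (k + 3)·f(k+1) − (k + 4)·f(k) = 1.
deg f ≤ 1 (via 1,1,0).
A polynomial solution: f(k) = k/3.
Certificate R = B(k−1)f/C = k*(k + 4)/3 gives s_k = -4*k/(3*k + 9).
s_(k+1) − s_k = -4/(k**2 + 7*k + 12) = t_k.

Yes. s_k = - \frac{4 k}{3 k + 9}.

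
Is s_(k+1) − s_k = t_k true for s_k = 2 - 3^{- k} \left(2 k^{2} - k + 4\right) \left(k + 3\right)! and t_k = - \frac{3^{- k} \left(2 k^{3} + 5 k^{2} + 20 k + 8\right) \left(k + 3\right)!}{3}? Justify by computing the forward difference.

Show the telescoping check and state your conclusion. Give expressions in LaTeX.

s_(k+1) = -3**(-k - 1)*(-k + 2*(k + 1)**2 + 3)*factorial(k + 4) + 2
s_(k+1) − s_k = -(2*k**3 + 5*k**2 + 20*k + 8)*factorial(k + 3)/(3*3**k)
(s_(k+1) − s_k) − t_k = 0

Valid — Δs_k = t_k.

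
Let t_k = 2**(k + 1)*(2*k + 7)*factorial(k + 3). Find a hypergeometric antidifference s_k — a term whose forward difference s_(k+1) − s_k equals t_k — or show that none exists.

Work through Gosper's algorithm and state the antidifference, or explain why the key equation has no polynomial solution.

Step 1: r(k) = 2*(k + 4)*(2*k + 9)/(2*k + 7).
A = 2*k + 8, B = 1, C = k + 7/2.
f must satisfy (2*k + 8)·f(k+1) − (1)·f(k) = k + 7/2.
d = 0 from the (1,0,1) case.
Solving with deg f ≤ 0: f(k) = 1/2.
Get s_k = R·t_k = 2**(k + 1)*factorial(k + 3) with R(k) = B(k−1)f(k)/C(k) = 1/(2*k + 7).
Check: Δs_k = 2**(k + 1)*(2*k + 7)*factorial(k + 3). ✓

s_k = 2**(k + 1)*factorial(k + 3)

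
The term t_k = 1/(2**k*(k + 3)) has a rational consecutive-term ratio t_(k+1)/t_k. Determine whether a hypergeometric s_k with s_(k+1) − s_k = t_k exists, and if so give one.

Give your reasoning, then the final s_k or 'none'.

not Gosper-summable; s_k does not exist

Step 1: r(k) = (k + 3)/(2*(k + 4)).
Normal form (A,B,C) = (k/2 + 3/2, k + 4, 1).
Set up (k/2 + 3/2)·f(k+1) − (k + 3)·f(k) − (1) = 0.
Bound: deg f ≤ -1.
Bound -1 < 0, so the key equation has no polynomial solution.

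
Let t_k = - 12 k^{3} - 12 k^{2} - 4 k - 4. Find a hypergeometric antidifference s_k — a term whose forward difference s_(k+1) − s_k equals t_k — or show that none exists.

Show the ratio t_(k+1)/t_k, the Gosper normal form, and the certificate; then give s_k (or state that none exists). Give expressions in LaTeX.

Compute t_(k+1)/t_k: get (3*k**3 + 12*k**2 + 16*k + 8)/(3*k**3 + 3*k**2 + k + 1).
A = 1, B = 1, C = k**3 + k**2 + k/3 + 1/3.
f must satisfy (1)·f(k+1) − (1)·f(k) = k**3 + k**2 + k/3 + 1/3.
Bound: deg f ≤ 4.
A polynomial solution: f(k) = k*(k + 1)*(3*k**2 - 5*k + 4)/12.
Get s_k = R·t_k = k*(-3*k**3 + 2*k**2 + k - 4) with R(k) = B(k−1)f(k)/C(k) = k*(3*k**2 - 5*k + 4)/(4*(3*k**2 + 1)).
s_(k+1) − s_k = -12*k**3 - 12*k**2 - 4*k - 4 = t_k.

s_k = k \left(- 3 k^{3} + 2 k^{2} + k - 4\right)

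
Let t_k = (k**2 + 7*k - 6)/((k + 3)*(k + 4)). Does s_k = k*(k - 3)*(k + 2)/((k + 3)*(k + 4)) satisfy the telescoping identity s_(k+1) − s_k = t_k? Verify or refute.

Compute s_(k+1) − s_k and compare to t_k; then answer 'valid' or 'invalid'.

Invalid: residual 4*(3 - 5*k)/(k**3 + 12*k**2 + 47*k + 60) ≠ 0.

s_(k+1) = (k - 2)*(k + 1)*(k + 3)/((k + 4)*(k + 5))
s_(k+1) − s_k = (k**3 + 12*k**2 + 9*k - 18)/(k**3 + 12*k**2 + 47*k + 60)
(s_(k+1) − s_k) − t_k = 4*(3 - 5*k)/(k**3 + 12*k**2 + 47*k + 60)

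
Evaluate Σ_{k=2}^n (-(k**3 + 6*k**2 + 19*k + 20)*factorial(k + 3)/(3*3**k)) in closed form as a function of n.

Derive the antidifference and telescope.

r(k) = (k**4 + 13*k**3 + 70*k**2 + 182*k + 184)/(3*(k**3 + 6*k**2 + 19*k + 20)) after simplifying.
Take A(k)=k/3 + 4/3, B(k)=1, C(k)=k**3 + 6*k**2 + 19*k + 20.
f must satisfy (k/3 + 4/3)·f(k+1) − (1)·f(k) = k**3 + 6*k**2 + 19*k + 20.
Bound: deg f ≤ 2.
Coefficient equations give f(k) = 3*(k**2 + 3*k + 4).
So s_k = (B(k−1)f/C)·t_k = (3*(k**2 + 3*k + 4)/(k**3 + 6*k**2 + 19*k + 20))·t_k = -(k**2 + 3*k + 4)*factorial(k + 3)/3**k.
Check: Δs_k = -(k**3 + 6*k**2 + 19*k + 20)*factorial(k + 3)/(3*3**k). ✓
Telescope: S(n) = s_(n+1) − s_(2) = -3**(-n - 1)*(n**2 + 5*n + 8)*factorial(n + 4) − (-560/3) = 3**(-n - 1)*(560*3**n - n**6*factorial(n) - 15*n**5*factorial(n) - 93*n**4*factorial(n) - 305*n**3*factorial(n) - 554*n**2*factorial(n) - 520*n*factorial(n) - 192*factorial(n)).

S(n) = 3**(-n - 1)*(560*3**n - n**6*factorial(n) - 15*n**5*factorial(n) - 93*n**4*factorial(n) - 305*n**3*factorial(n) - 554*n**2*factorial(n) - 520*n*factorial(n) - 192*factorial(n))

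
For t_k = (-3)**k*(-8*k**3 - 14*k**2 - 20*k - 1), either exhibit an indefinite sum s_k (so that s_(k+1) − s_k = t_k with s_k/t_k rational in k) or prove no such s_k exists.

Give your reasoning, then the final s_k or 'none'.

s_k = (-3)**k*(2*k**3 - k**2 + 2*k - 2)

The ratio is 3*(-8*k**3 - 38*k**2 - 72*k - 43)/(8*k**3 + 14*k**2 + 20*k + 1).
Factor: A=-3; B=1; C=k**3 + 7*k**2/4 + 5*k/2 + 1/8.
Set up (-3)·f(k+1) − (1)·f(k) − (k**3 + 7*k**2/4 + 5*k/2 + 1/8) = 0.
d = 3 from the (0,0,3) case.
Match coefficients ⇒ f(k) = -(2*k**3 - k**2 + 2*k - 2)/8.
Certificate R = B(k−1)f/C = -(2*k**3 - k**2 + 2*k - 2)/(8*k**3 + 14*k**2 + 20*k + 1) gives s_k = (-3)**k*(2*k**3 - k**2 + 2*k - 2).
Verify: (-3)**k*(-8*k**3 - 14*k**2 - 20*k - 1) matches t_k.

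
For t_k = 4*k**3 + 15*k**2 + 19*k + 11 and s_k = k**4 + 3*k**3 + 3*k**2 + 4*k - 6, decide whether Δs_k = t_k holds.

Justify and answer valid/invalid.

Valid — Δs_k = t_k.

s_(k+1) = k**4 + 7*k**3 + 18*k**2 + 23*k + 5
s_(k+1) − s_k = 4*k**3 + 15*k**2 + 19*k + 11
(s_(k+1) − s_k) − t_k = 0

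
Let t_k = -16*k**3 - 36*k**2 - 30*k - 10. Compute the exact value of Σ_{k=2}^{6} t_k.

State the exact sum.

t_(k+1)/t_k = (8*k**3 + 42*k**2 + 75*k + 46)/(8*k**3 + 18*k**2 + 15*k + 5).
Gosper form: A/B · C(k+1)/C(k) with A=1, B=1, C=k**3 + 9*k**2/4 + 15*k/8 + 5/8.
Solve (1)·f(k+1) − (1)·f(k) = k**3 + 9*k**2/4 + 15*k/8 + 5/8.
Degrees (0,0,3) ⇒ d ≤ 4.
Match coefficients ⇒ f(k) = k*(k + 1)*(4*k**2 + 1)/16.
R(k) = B(k−1)·f(k)/C(k) = k*(4*k**2 + 1)/(2*(8*k**2 + 10*k + 5)); s_k = R·t_k = k*(-4*k**3 - 4*k**2 - k - 1).
Check: Δs_k = -16*k**3 - 36*k**2 - 30*k - 10. ✓
Evaluate s at k=7 and k=2: -11032 and -102; difference -10930.

Σ = -10930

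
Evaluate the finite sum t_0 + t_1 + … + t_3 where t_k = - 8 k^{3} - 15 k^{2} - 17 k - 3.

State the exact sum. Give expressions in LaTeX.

The ratio is (8*k**3 + 39*k**2 + 71*k + 43)/(8*k**3 + 15*k**2 + 17*k + 3).
Gosper form: A/B · C(k+1)/C(k) with A=1, B=1, C=k**3 + 15*k**2/8 + 17*k/8 + 3/8.
Need (1)·f(k+1) − (1)·f(k) = k**3 + 15*k**2/8 + 17*k/8 + 3/8.
Bound: deg f ≤ 4.
Coefficient equations give f(k) = k*(2*k**3 + k**2 + 3*k - 3)/8.
Then R = B(k−1)f/C = k*(2*k**3 + k**2 + 3*k - 3)/(8*k**3 + 15*k**2 + 17*k + 3), so s_k = R(k)·t_k = k*(-2*k**3 - k**2 - 3*k + 3).
Check: Δs_k = -8*k**3 - 15*k**2 - 17*k - 3. ✓
Σ_(k=0)^(3) t_k = s_(4) − s_(0) = -612 − (0) = -612.

Σ = -612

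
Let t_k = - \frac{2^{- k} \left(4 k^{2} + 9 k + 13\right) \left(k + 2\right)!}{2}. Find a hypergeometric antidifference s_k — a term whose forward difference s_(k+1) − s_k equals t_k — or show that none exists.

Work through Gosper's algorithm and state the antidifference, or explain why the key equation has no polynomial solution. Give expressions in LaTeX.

Ratio r(k) = (k + 3)*(9*k + 4*(k + 1)**2 + 22)/(2*(4*k**2 + 9*k + 13)).
Normal form (A,B,C) = (k/2 + 3/2, 1, k**2 + 9*k/4 + 13/4).
f must satisfy (k/2 + 3/2)·f(k+1) − (1)·f(k) = k**2 + 9*k/4 + 13/4.
deg f ≤ 1 (via 1,0,2).
Coefficient equations give f(k) = (4*k + 1)/2.
Certificate R = B(k−1)f/C = 2*(4*k + 1)/(4*k**2 + 9*k + 13) gives s_k = -(4*k + 1)*factorial(k + 2)/2**k.
Δs = -(4*k**2 + 9*k + 13)*factorial(k + 2)/(2*2**k), as required.

s_k = - 2^{- k} \left(4 k + 1\right) \left(k + 2\right)!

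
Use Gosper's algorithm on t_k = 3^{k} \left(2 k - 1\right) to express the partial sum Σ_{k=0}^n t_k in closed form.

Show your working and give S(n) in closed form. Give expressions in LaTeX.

S(n) = 3^{n + 1} n - 3^{n + 1} + 2

Ratio r(k) = 3*(2*k + 1)/(2*k - 1).
Factor: A=3; B=1; C=k - 1/2.
Set up (3)·f(k+1) − (1)·f(k) − (k - 1/2) = 0.
Degrees (0,0,1) ⇒ d ≤ 1.
Match coefficients ⇒ f(k) = (k - 2)/2.
Then R = B(k−1)f/C = (k - 2)/(2*k - 1), so s_k = R(k)·t_k = 3**k*(k - 2).
Verify: 3**k*(2*k - 1) matches t_k.
Evaluate: s_(n+1) = 3**(n + 1)*(n - 1); subtract s_(0) = -2 ⇒ S(n) = 3**(n + 1)*n - 3**(n + 1) + 2.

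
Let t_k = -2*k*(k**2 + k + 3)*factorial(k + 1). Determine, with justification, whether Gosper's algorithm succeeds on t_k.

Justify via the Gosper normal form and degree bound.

Ratio r(k) = (k + 1)*(k + 2)*(k + (k + 1)**2 + 4)/(k*(k**2 + k + 3)).
Take A(k)=k + 2, B(k)=1, C(k)=k**3 + k**2 + 3*k.
Key eq: (k + 2)·f(k+1) = (1)·f(k) + (k**3 + k**2 + 3*k).
Bound: deg f ≤ 2.
Match coefficients ⇒ f(k) = k**2 - 2*k + 2.
R(k) = B(k−1)·f(k)/C(k) = (k**2 - 2*k + 2)/(k*(k**2 + k + 3)); s_k = R·t_k = -2*(k**2 - 2*k + 2)*factorial(k + 1).
Verify: -2*k*(k**2 + k + 3)*factorial(k + 1) matches t_k.

Yes. s_k = -2*(k**2 - 2*k + 2)*factorial(k + 1).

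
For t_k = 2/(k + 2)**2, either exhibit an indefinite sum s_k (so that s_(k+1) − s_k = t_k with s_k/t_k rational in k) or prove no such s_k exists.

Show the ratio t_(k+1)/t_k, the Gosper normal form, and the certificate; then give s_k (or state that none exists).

The ratio is (k + 2)**2/(k + 3)**2.
So A=k**2 + 4*k + 4 and B=k**2 + 6*k + 9, with C=1.
f must satisfy (k**2 + 4*k + 4)·f(k+1) − (k**2 + 4*k + 4)·f(k) = 1.
From deg A=2, deg B=2, deg C=0: d=0.
f = c0 ⇒ A·f(k+1) − B(k−1)·f(k) − C = -1. The system {-1 = 0} is inconsistent; no antidifference.

no hypergeometric antidifference exists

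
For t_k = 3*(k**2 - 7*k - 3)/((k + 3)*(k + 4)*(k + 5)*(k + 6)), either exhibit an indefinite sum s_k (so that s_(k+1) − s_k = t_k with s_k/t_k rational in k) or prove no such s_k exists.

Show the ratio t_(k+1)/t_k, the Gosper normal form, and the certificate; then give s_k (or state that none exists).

t_(k+1)/t_k = (k**3 - 2*k**2 - 24*k - 27)/(k**3 - 52*k - 21).
Gosper form: A/B · C(k+1)/C(k) with A=k + 3, B=k + 7, C=k**2 - 7*k - 3.
f must satisfy (k + 3)·f(k+1) − (k + 6)·f(k) = k**2 - 7*k - 3.
Bound: deg f ≤ 3.
Match coefficients ⇒ f(k) = -k**2.
So s_k = (B(k−1)f/C)·t_k = (-k**2*(k + 6)/(k**2 - 7*k - 3))·t_k = -3*k**2/((k + 3)*(k + 4)*(k + 5)).
Δs = 3*(k**2 - 7*k - 3)/(k**4 + 18*k**3 + 119*k**2 + 342*k + 360), as required.

s_k = -3*k**2/((k + 3)*(k + 4)*(k + 5))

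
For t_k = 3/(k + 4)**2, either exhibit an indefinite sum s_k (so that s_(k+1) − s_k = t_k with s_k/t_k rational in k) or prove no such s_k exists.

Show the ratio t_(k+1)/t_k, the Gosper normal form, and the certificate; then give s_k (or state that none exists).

not Gosper-summable; s_k does not exist

Ratio r(k) = (k + 4)**2/(k + 5)**2.
So A=k**2 + 8*k + 16 and B=k**2 + 10*k + 25, with C=1.
Need (k**2 + 8*k + 16)·f(k+1) − (k**2 + 8*k + 16)·f(k) = 1.
d = 0 from the (2,2,0) case.
Put f(k) = c0: A·f(k+1) − B(k−1)·f(k) − C = -1; need -1 = 0 — inconsistent ⇒ no f, not summable.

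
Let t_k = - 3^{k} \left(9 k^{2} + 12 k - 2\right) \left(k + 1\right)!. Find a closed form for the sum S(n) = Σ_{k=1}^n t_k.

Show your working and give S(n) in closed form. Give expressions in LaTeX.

S(n) = - 9 \cdot 3^{n} n \left(n + 2\right)! + 3 \cdot 3^{n} \left(n + 2\right)! - 6

r(k) = 3*(9*k**3 + 48*k**2 + 79*k + 38)/(9*k**2 + 12*k - 2) after simplifying.
So A=3*k + 6 and B=1, with C=k**2 + 4*k/3 - 2/9.
Need (3*k + 6)·f(k+1) − (1)·f(k) = k**2 + 4*k/3 - 2/9.
Bound: deg f ≤ 1.
Solve for f: f(k) = (3*k - 4)/9 (degree 1 ≤ 1).
Then R = B(k−1)f/C = (3*k - 4)/(9*k**2 + 12*k - 2), so s_k = R(k)·t_k = -3**k*(3*k - 4)*factorial(k + 1).
Verify: -3**k*(9*k**2 + 12*k - 2)*factorial(k + 1) matches t_k.
Evaluate: s_(n+1) = -3**(n + 1)*(3*n - 1)*factorial(n + 2); subtract s_(1) = 6 ⇒ S(n) = -9*3**n*n*factorial(n + 2) + 3*3**n*factorial(n + 2) - 6.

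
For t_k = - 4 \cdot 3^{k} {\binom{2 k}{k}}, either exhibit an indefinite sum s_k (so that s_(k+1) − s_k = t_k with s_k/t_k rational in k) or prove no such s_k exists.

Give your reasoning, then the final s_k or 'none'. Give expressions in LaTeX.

not Gosper-summable; s_k does not exist

Compute t_(k+1)/t_k: get 6*(2*k + 1)/(k + 1).
A = 12*k + 6, B = k + 1, C = 1.
Key eq: (12*k + 6)·f(k+1) = (k)·f(k) + (1).
Degrees (1,1,0) ⇒ d ≤ -1.
Bound -1 < 0, so the key equation has no polynomial solution.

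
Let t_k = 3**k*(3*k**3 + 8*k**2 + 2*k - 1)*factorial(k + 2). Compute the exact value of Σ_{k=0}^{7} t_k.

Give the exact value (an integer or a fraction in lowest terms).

r(k) = 3*(3*k**4 + 26*k**3 + 78*k**2 + 93*k + 36)/(3*k**3 + 8*k**2 + 2*k - 1) after simplifying.
Factor: A=3*k + 9; B=1; C=k**3 + 8*k**2/3 + 2*k/3 - 1/3.
Set up (3*k + 9)·f(k+1) − (1)·f(k) − (k**3 + 8*k**2/3 + 2*k/3 - 1/3) = 0.
Degrees (1,0,3) ⇒ d ≤ 2.
Coefficient equations give f(k) = (k - 1)**2/3.
So s_k = (B(k−1)f/C)·t_k = ((k - 1)**2/(3*k**3 + 8*k**2 + 2*k - 1))·t_k = 3**k*(k - 1)**2*factorial(k + 2).
Δs = 3**k*(3*k**3 + 8*k**2 + 2*k - 1)*factorial(k + 2), as required.
Σ_(k=0)^(7) t_k = s_(8) − s_(0) = 1166619283200 − (2) = 1166619283198.

Σ = 1166619283198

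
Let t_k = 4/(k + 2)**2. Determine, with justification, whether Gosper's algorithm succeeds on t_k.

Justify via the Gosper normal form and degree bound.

Compute t_(k+1)/t_k: get (k + 2)**2/(k + 3)**2.
Normal form (A,B,C) = (k**2 + 4*k + 4, k**2 + 6*k + 9, 1).
f must satisfy (k**2 + 4*k + 4)·f(k+1) − (k**2 + 4*k + 4)·f(k) = 1.
Degrees (2,2,0) ⇒ d ≤ 0.
Write f(k) = c0. Then LHS − RHS = -1, requiring -1 = 0: contradictory. No certificate.

No. Not Gosper-summable.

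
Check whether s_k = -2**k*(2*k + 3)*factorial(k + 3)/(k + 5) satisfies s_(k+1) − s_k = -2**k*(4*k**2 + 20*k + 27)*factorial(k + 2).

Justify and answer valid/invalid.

Invalid: residual 2**(k + 1)*(4*k**3 + 40*k**2 + 125*k + 132)*factorial(k + 2)/((k + 5)*(k + 6)) ≠ 0.

s_(k+1) = -2**(k + 1)*(2*k + 5)*factorial(k + 4)/(k + 6)
s_(k+1) − s_k = -2**k*(4*k**3 + 44*k**2 + 155*k + 182)*factorial(k + 3)/((k + 5)*(k + 6))
(s_(k+1) − s_k) − t_k = 2**(k + 1)*(4*k**3 + 40*k**2 + 125*k + 132)*factorial(k + 2)/((k + 5)*(k + 6))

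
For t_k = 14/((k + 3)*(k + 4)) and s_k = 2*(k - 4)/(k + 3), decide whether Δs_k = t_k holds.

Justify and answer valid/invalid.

Valid: the claim telescopes to t_k.

s_(k+1) = 2*(k - 3)/(k + 4)
s_(k+1) − s_k = 14/(k**2 + 7*k + 12)
(s_(k+1) − s_k) − t_k = 0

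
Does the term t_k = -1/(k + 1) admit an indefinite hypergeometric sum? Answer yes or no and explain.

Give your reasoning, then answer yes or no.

No — key equation has no polynomial f.

Compute t_(k+1)/t_k: get (k + 1)/(k + 2).
Take A(k)=k + 1, B(k)=k + 2, C(k)=1.
Solve (k + 1)·f(k+1) − (k + 1)·f(k) = 1.
d = 0 from the (1,1,0) case.
f = c0 ⇒ A·f(k+1) − B(k−1)·f(k) − C = -1. The system {-1 = 0} is inconsistent; no antidifference.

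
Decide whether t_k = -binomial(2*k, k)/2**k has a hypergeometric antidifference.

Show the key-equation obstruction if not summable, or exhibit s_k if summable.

No — negative degree bound, so no certificate f.

r(k) = (2*k + 1)/(k + 1) after simplifying.
Gosper form: A/B · C(k+1)/C(k) with A=2*k + 1, B=k + 1, C=1.
Set up (2*k + 1)·f(k+1) − (k)·f(k) − (1) = 0.
Bound: deg f ≤ -1.
Negative degree bound (-1): no f exists, t_k not Gosper-summable.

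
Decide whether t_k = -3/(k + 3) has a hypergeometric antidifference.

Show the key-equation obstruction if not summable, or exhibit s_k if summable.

t_(k+1)/t_k = (k + 3)/(k + 4).
Normal form (A,B,C) = (k + 3, k + 4, 1).
Key eq: (k + 3)·f(k+1) = (k + 3)·f(k) + (1).
deg f ≤ 0 (via 1,1,0).
f = c0 ⇒ A·f(k+1) − B(k−1)·f(k) − C = -1. The system {-1 = 0} is inconsistent; no antidifference.

No — the linear system for f has no solution.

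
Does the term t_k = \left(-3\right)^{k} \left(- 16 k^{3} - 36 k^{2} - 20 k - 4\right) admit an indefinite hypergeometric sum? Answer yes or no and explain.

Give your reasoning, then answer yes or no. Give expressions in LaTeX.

Yes. s_k = \left(-3\right)^{k} \left(4 k^{3} - 4 k + 1\right).

r(k) = 3*(-4*k**3 - 21*k**2 - 35*k - 19)/(4*k**3 + 9*k**2 + 5*k + 1) after simplifying.
So A=-3 and B=1, with C=k**3 + 9*k**2/4 + 5*k/4 + 1/4.
f must satisfy (-3)·f(k+1) − (1)·f(k) = k**3 + 9*k**2/4 + 5*k/4 + 1/4.
deg f ≤ 3 (via 0,0,3).
Solving with deg f ≤ 3: f(k) = -(4*k**3 - 4*k + 1)/16.
So s_k = (B(k−1)f/C)·t_k = (-(4*k**3 - 4*k + 1)/(4*(4*k**3 + 9*k**2 + 5*k + 1)))·t_k = (-3)**k*(4*k**3 - 4*k + 1).
s_(k+1) − s_k = 4*(-3)**k*(-k**3 + 4*k - 3*(k + 1)**3 + 2) = t_k.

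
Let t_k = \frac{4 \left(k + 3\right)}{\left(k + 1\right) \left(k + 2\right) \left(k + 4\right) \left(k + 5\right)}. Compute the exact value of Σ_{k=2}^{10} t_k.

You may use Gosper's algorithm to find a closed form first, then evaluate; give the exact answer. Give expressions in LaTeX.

t_(k+1)/t_k = (k + 1)*(k + 4)**2/((k + 3)**2*(k + 6)).
Factor: A=k + 1; B=k + 6; C=k**2 + 6*k + 9.
f must satisfy (k + 1)·f(k+1) − (k + 5)·f(k) = k**2 + 6*k + 9.
Bound: deg f ≤ 4.
Solve for f: f(k) = k*(k + 2)*(k + 3)*(k + 5)/8 (degree 4 ≤ 4).
So s_k = (B(k−1)f/C)·t_k = (k*(k + 2)*(k + 5)**2/(8*(k + 3)))·t_k = k*(k + 5)/(2*(k**2 + 5*k + 4)).
Δs = 4*(k + 3)/(k**4 + 12*k**3 + 49*k**2 + 78*k + 40), as required.
Σ_(k=2)^(10) t_k = s_(11) − s_(2) = 22/45 − (7/18) = 1/10.

Σ = 1/10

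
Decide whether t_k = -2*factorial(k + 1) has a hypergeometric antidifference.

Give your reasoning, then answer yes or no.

No. Not Gosper-summable.

Ratio r(k) = k + 2.
So A=k + 2 and B=1, with C=1.
Key eq: (k + 2)·f(k+1) = (1)·f(k) + (1).
From deg A=1, deg B=0, deg C=0: d=-1.
Bound -1 < 0, so the key equation has no polynomial solution.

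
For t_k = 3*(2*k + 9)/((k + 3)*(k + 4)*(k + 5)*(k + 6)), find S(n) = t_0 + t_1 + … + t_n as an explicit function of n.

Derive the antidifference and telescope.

Compute t_(k+1)/t_k: get (k + 3)*(2*k + 11)/((k + 7)*(2*k + 9)).
Normal form (A,B,C) = (k + 3, k + 7, k + 9/2).
f must satisfy (k + 3)·f(k+1) − (k + 6)·f(k) = k + 9/2.
Bound: deg f ≤ 3.
Solving with deg f ≤ 3: f(k) = k*(k + 4)*(k + 8)/30.
Certificate R = B(k−1)f/C = k*(k + 4)*(k + 6)*(k + 8)/(15*(2*k + 9)) gives s_k = k*(k + 8)/(5*(k**2 + 8*k + 15)).
Δs = 3*(2*k + 9)/(k**4 + 18*k**3 + 119*k**2 + 342*k + 360), as required.
Σ_(k=0)^n t_k = s_(n+1) − s_(0) = ((n**2 + 10*n + 9)/(5*(n**2 + 10*n + 24))) − (0), i.e. (n**2 + 10*n + 9)/(5*(n**2 + 10*n + 24)).

S(n) = (n**2 + 10*n + 9)/(5*(n**2 + 10*n + 24))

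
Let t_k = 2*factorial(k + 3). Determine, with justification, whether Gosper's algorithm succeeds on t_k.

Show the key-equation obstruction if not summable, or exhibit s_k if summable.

The ratio is k + 4.
A = k + 4, B = 1, C = 1.
Solve (k + 4)·f(k+1) − (1)·f(k) = 1.
deg f ≤ -1 (via 1,0,0).
deg f ≤ -1 is impossible — no certificate.

No — t_k has no hypergeometric antidifference.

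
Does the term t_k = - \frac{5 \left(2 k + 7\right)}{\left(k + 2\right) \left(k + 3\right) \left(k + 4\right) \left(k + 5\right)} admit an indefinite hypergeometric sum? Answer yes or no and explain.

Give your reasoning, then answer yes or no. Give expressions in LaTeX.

Ratio r(k) = (k + 2)*(2*k + 9)/((k + 6)*(2*k + 7)).
A = k + 2, B = k + 6, C = k + 7/2.
Set up (k + 2)·f(k+1) − (k + 5)·f(k) − (k + 7/2) = 0.
Degrees (1,1,1) ⇒ d ≤ 3.
Solve for f: f(k) = k*(k + 3)*(k + 6)/16 (degree 3 ≤ 3).
R(k) = B(k−1)·f(k)/C(k) = k*(k + 3)*(k + 5)*(k + 6)/(8*(2*k + 7)); s_k = R·t_k = 5*k*(-k - 6)/(8*(k**2 + 6*k + 8)).
Check: Δs_k = 5*(-2*k - 7)/(k**4 + 14*k**3 + 71*k**2 + 154*k + 120). ✓

Yes. s_k = \frac{5 k \left(- k - 6\right)}{8 \left(k^{2} + 6 k + 8\right)}.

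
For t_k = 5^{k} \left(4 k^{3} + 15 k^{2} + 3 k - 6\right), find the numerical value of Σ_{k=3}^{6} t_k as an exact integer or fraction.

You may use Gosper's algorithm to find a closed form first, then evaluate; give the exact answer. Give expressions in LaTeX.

Ratio r(k) = 5*(4*k**3 + 27*k**2 + 45*k + 16)/(4*k**3 + 15*k**2 + 3*k - 6).
Take A(k)=5, B(k)=1, C(k)=k**3 + 15*k**2/4 + 3*k/4 - 3/2.
Key eq: (5)·f(k+1) = (1)·f(k) + (k**3 + 15*k**2/4 + 3*k/4 - 3/2).
Degrees (0,0,3) ⇒ d ≤ 3.
Solving with deg f ≤ 3: f(k) = (k**3 - 3*k + 1)/4.
So s_k = (B(k−1)f/C)·t_k = ((k**3 - 3*k + 1)/(4*k**3 + 15*k**2 + 3*k - 6))·t_k = 5**k*(k**3 - 3*k + 1).
Δs = 5**k*(-k**3 - 12*k + 5*(k + 1)**3 - 11), as required.
Evaluate s at k=7 and k=3: 25234375 and 2375; difference 25232000.

Σ = 25232000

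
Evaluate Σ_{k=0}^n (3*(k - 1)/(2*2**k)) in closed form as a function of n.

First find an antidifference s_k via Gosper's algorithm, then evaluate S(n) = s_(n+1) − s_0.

S(n) = 3*2**(-n - 1)*(-n - 1)

t_(k+1)/t_k = k/(2*(k - 1)).
Gosper form: A/B · C(k+1)/C(k) with A=1/2, B=1, C=k - 1.
Key eq: (1/2)·f(k+1) = (1)·f(k) + (k - 1).
deg f ≤ 1 (via 0,0,1).
Coefficient equations give f(k) = -2*k.
Certificate R = B(k−1)f/C = -2*k/(k - 1) gives s_k = -3*k/2**k.
s_(k+1) − s_k = 3*(k - 1)/(2*2**k) = t_k.
Σ_(k=0)^n t_k = s_(n+1) − s_(0) = (3*2**(-n - 1)*(-n - 1)) − (0), i.e. 3*2**(-n - 1)*(-n - 1).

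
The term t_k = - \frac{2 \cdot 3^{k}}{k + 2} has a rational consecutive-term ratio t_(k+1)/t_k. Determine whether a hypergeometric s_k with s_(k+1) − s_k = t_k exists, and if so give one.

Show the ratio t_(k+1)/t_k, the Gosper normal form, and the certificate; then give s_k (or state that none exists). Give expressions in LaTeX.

none (Gosper's algorithm certifies no s_k)

t_(k+1)/t_k = 3*(k + 2)/(k + 3).
Factor: A=3*k + 6; B=k + 3; C=1.
Need (3*k + 6)·f(k+1) − (k + 2)·f(k) = 1.
Degrees (1,1,0) ⇒ d ≤ -1.
deg f ≤ -1 is impossible — no certificate.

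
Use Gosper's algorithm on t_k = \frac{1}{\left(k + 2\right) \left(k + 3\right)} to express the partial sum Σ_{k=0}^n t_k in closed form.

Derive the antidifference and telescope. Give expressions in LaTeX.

The ratio is (k + 2)/(k + 4).
Normal form (A,B,C) = (k + 2, k + 4, 1).
Set up (k + 2)·f(k+1) − (k + 3)·f(k) − (1) = 0.
Bound: deg f ≤ 1.
A polynomial solution: f(k) = k/2.
Certificate R = B(k−1)f/C = k*(k + 3)/2 gives s_k = k/(2*(k + 2)).
Δs = 1/(k**2 + 5*k + 6), as required.
s_(n+1) = (n + 1)/(2*(n + 3)) and s_(0) = 0, so S(n) = (n + 1)/(2*(n + 3)).

S(n) = \frac{n + 1}{2 \left(n + 3\right)}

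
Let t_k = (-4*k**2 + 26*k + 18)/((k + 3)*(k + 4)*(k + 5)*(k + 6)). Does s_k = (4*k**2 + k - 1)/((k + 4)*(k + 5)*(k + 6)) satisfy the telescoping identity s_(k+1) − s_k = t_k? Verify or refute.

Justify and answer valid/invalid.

s_(k+1) = (k + 4*(k + 1)**2)/((k + 5)*(k + 6)*(k + 7))
s_(k+1) − s_k = (-4*k**2 + 34*k + 23)/(k**4 + 22*k**3 + 179*k**2 + 638*k + 840)
(s_(k+1) − s_k) − t_k = 3*(8*k**2 - 25*k - 19)/(k**5 + 25*k**4 + 245*k**3 + 1175*k**2 + 2754*k + 2520)

Invalid: residual 3*(8*k**2 - 25*k - 19)/(k**5 + 25*k**4 + 245*k**3 + 1175*k**2 + 2754*k + 2520) ≠ 0.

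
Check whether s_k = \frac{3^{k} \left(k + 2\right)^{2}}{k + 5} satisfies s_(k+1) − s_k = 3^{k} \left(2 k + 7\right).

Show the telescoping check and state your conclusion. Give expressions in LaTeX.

Invalid: residual \frac{3^{k + 1} \left(- 2 k^{2} - 16 k - 33\right)}{k^{2} + 11 k + 30} ≠ 0.

s_(k+1) = 3**(k + 1)*(k + 3)**2/(k + 6)
s_(k+1) − s_k = 3**k*(2*k**3 + 23*k**2 + 89*k + 111)/(k**2 + 11*k + 30)
(s_(k+1) − s_k) − t_k = 3**(k + 1)*(-2*k**2 - 16*k - 33)/(k**2 + 11*k + 30)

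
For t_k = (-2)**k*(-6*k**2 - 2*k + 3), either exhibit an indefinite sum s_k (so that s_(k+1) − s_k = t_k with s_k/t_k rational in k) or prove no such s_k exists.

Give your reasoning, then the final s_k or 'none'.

s_k = (-2)**k*(2*k**2 - 2*k - 1)

r(k) = 2*(-2*k - 6*(k + 1)**2 + 1)/(6*k**2 + 2*k - 3) after simplifying.
A = -2, B = 1, C = k**2 + k/3 - 1/2.
Set up (-2)·f(k+1) − (1)·f(k) − (k**2 + k/3 - 1/2) = 0.
From deg A=0, deg B=0, deg C=2: d=2.
Match coefficients ⇒ f(k) = -(2*k**2 - 2*k - 1)/6.
Get s_k = R·t_k = (-2)**k*(2*k**2 - 2*k - 1) with R(k) = B(k−1)f(k)/C(k) = -(2*k**2 - 2*k - 1)/(6*k**2 + 2*k - 3).
Verify: (-2)**k*(-6*k**2 - 2*k + 3) matches t_k.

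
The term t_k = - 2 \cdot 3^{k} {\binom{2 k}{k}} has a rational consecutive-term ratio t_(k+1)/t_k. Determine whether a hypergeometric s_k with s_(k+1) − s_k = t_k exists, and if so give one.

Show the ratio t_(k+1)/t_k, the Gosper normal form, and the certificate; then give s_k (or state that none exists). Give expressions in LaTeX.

not Gosper-summable; s_k does not exist

r(k) = 6*(2*k + 1)/(k + 1) after simplifying.
A = 12*k + 6, B = k + 1, C = 1.
Set up (12*k + 6)·f(k+1) − (k)·f(k) − (1) = 0.
Bound: deg f ≤ -1.
d = -1 < 0 ⇒ no nonzero polynomial f; not summable.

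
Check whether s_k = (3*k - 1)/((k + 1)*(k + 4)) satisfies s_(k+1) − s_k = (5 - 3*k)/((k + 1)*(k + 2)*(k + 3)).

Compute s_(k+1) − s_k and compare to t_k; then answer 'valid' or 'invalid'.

s_(k+1) = (3*k + 2)/((k + 2)*(k + 5))
s_(k+1) − s_k = (-3*k**2 - k + 18)/(k**4 + 12*k**3 + 49*k**2 + 78*k + 40)
(s_(k+1) − s_k) − t_k = 2*(6*k**2 + 15*k - 23)/(k**5 + 15*k**4 + 85*k**3 + 225*k**2 + 274*k + 120)

Invalid: residual 2*(6*k**2 + 15*k - 23)/(k**5 + 15*k**4 + 85*k**3 + 225*k**2 + 274*k + 120) ≠ 0.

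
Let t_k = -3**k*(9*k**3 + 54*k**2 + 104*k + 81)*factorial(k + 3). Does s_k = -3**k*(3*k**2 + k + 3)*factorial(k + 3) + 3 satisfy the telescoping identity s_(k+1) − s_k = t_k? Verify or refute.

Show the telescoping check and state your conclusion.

s_(k+1) = -3**(k + 1)*(k + 3*(k + 1)**2 + 4)*factorial(k + 4) + 3
s_(k+1) − s_k = -3**k*(9*k**3 + 54*k**2 + 104*k + 81)*factorial(k + 3)
(s_(k+1) − s_k) − t_k = 0

Valid — Δs_k = t_k.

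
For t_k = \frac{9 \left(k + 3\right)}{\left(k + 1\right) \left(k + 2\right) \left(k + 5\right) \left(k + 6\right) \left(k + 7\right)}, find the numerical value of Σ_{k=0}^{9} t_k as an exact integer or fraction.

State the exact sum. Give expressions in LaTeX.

t_(k+1)/t_k = (k + 1)*(k + 4)*(k + 5)/((k + 3)**2*(k + 8)).
Factor: A=k + 1; B=k + 8; C=k**3 + 10*k**2 + 33*k + 36.
f must satisfy (k + 1)·f(k+1) − (k + 7)·f(k) = k**3 + 10*k**2 + 33*k + 36.
Degrees (1,1,3) ⇒ d ≤ 6.
Coefficient equations give f(k) = k*(k + 2)*(k + 3)*(k + 4)*(k**2 + 12*k + 41)/90.
Get s_k = R·t_k = k*(k**2 + 12*k + 41)/(10*(k**3 + 12*k**2 + 41*k + 30)) with R(k) = B(k−1)f(k)/C(k) = k*(k + 2)*(k + 7)*(k**2 + 12*k + 41)/(90*(k + 3)).
s_(k+1) − s_k = 9*(k + 3)/(k**5 + 21*k**4 + 163*k**3 + 567*k**2 + 844*k + 420) = t_k.
Telescoping: Σ = s_(10) − s_(0) = 87/880 − (0) = 87/880.

Σ = 87/880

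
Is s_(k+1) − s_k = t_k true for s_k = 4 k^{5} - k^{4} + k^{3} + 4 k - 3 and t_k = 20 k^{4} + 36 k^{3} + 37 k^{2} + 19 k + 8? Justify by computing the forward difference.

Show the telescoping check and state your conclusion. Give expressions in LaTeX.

valid; difference matches t_k

s_(k+1) = 4*k + 4*(k + 1)**5 - (k + 1)**4 + (k + 1)**3 + 1
s_(k+1) − s_k = 20*k**4 + 36*k**3 + 37*k**2 + 19*k + 8
(s_(k+1) − s_k) − t_k = 0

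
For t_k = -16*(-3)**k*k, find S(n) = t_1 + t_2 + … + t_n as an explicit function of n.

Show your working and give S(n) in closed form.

The ratio is -3 - 3/k.
Take A(k)=-3, B(k)=1, C(k)=k.
Set up (-3)·f(k+1) − (1)·f(k) − (k) = 0.
Bound: deg f ≤ 1.
Solve for f: f(k) = -(4*k - 3)/16 (degree 1 ≤ 1).
Get s_k = R·t_k = (-3)**k*(4*k - 3) with R(k) = B(k−1)f(k)/C(k) = -(4*k - 3)/(16*k).
s_(k+1) − s_k = -16*(-3)**k*k = t_k.
Evaluate: s_(n+1) = (-3)**(n + 1)*(4*n + 1); subtract s_(1) = -3 ⇒ S(n) = -12*(-3)**n*n - 3*(-3)**n + 3.

S(n) = -12*(-3)**n*n - 3*(-3)**n + 3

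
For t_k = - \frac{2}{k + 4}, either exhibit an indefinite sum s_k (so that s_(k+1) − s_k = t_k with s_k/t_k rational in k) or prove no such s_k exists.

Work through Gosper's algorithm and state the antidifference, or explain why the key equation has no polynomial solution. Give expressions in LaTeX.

not Gosper-summable; s_k does not exist

Compute t_(k+1)/t_k: get (k + 4)/(k + 5).
Normal form (A,B,C) = (k + 4, k + 5, 1).
Key eq: (k + 4)·f(k+1) = (k + 4)·f(k) + (1).
Degrees (1,1,0) ⇒ d ≤ 0.
f = c0 ⇒ A·f(k+1) − B(k−1)·f(k) − C = -1. The system {-1 = 0} is inconsistent; no antidifference.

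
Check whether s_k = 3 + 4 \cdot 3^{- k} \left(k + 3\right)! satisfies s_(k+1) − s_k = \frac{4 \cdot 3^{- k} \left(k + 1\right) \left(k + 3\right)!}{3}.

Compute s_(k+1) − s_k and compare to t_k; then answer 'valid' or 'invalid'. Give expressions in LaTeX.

valid; difference matches t_k

s_(k+1) = 4*3**(-k - 1)*factorial(k + 4) + 3
s_(k+1) − s_k = 4*(k + 1)*factorial(k + 3)/(3*3**k)
(s_(k+1) − s_k) − t_k = 0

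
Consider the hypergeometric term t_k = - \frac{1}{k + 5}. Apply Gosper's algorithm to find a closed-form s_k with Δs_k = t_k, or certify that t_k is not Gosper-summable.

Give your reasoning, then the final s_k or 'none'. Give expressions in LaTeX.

The ratio is (k + 5)/(k + 6).
Normal form (A,B,C) = (k + 5, k + 6, 1).
f must satisfy (k + 5)·f(k+1) − (k + 5)·f(k) = 1.
deg f ≤ 0 (via 1,1,0).
Generic f = c0 gives residual -1; -1 = 0 cannot hold, so t_k is not Gosper-summable.

no hypergeometric antidifference exists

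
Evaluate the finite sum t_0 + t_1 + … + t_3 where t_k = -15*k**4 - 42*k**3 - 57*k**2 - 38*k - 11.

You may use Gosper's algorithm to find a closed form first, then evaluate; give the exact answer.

The ratio is (15*k**4 + 102*k**3 + 273*k**2 + 338*k + 163)/(15*k**4 + 42*k**3 + 57*k**2 + 38*k + 11).
So A=1 and B=1, with C=k**4 + 14*k**3/5 + 19*k**2/5 + 38*k/15 + 11/15.
Solve (1)·f(k+1) − (1)·f(k) = k**4 + 14*k**3/5 + 19*k**2/5 + 38*k/15 + 11/15.
Bound: deg f ≤ 5.
Match coefficients ⇒ f(k) = k*(3*k**4 + 3*k**3 + 3*k**2 + k + 1)/15.
R(k) = B(k−1)·f(k)/C(k) = k*(3*k**4 + 3*k**3 + 3*k**2 + k + 1)/(15*k**4 + 42*k**3 + 57*k**2 + 38*k + 11); s_k = R·t_k = k*(-3*k**4 - 3*k**3 - 3*k**2 - k - 1).
Δs = -15*k**4 - 42*k**3 - 57*k**2 - 38*k - 11, as required.
Sum = s_(4) − s_(0); s_(4) = -4052, s_(0) = 0 ⇒ -4052.

Σ = -4052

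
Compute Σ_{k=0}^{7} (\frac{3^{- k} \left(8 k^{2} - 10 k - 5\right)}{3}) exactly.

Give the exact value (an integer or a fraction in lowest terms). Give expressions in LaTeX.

Σ = -6808/6561

t_(k+1)/t_k = (8*k**2 + 6*k - 7)/(3*(8*k**2 - 10*k - 5)).
Normal form (A,B,C) = (1/3, 1, k**2 - 5*k/4 - 5/8).
Set up (1/3)·f(k+1) − (1)·f(k) − (k**2 - 5*k/4 - 5/8) = 0.
Bound: deg f ≤ 2.
A polynomial solution: f(k) = -3*(4*k**2 - k - 1)/8.
So s_k = (B(k−1)f/C)·t_k = (-3*(4*k**2 - k - 1)/(8*k**2 - 10*k - 5))·t_k = (-4*k**2 + k + 1)/3**k.
Check: Δs_k = (8*k**2 - 10*k - 5)/(3*3**k). ✓
Telescoping: Σ = s_(8) − s_(0) = -247/6561 − (1) = -6808/6561.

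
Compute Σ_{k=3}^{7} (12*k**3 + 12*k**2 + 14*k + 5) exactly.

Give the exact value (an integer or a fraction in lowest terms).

r(k) = (12*k**3 + 48*k**2 + 74*k + 43)/(12*k**3 + 12*k**2 + 14*k + 5) after simplifying.
So A=1 and B=1, with C=k**3 + k**2 + 7*k/6 + 5/12.
Need (1)·f(k+1) − (1)·f(k) = k**3 + k**2 + 7*k/6 + 5/12.
d = 4 from the (0,0,3) case.
A polynomial solution: f(k) = k**2*(3*k**2 - 2*k + 4)/12.
So s_k = (B(k−1)f/C)·t_k = (k**2*(3*k**2 - 2*k + 4)/(12*k**3 + 12*k**2 + 14*k + 5))·t_k = k**2*(3*k**2 - 2*k + 4).
Check: Δs_k = 12*k**3 + 12*k**2 + 14*k + 5. ✓
Evaluate s at k=8 and k=3: 11520 and 225; difference 11295.

Σ = 11295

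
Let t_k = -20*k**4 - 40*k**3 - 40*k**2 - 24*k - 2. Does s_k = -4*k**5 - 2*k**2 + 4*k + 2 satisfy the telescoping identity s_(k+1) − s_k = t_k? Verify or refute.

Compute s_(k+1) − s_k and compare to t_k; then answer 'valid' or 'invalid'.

Valid — Δs_k = t_k.

s_(k+1) = 4*k - 4*(k + 1)**5 - 2*(k + 1)**2 + 6
s_(k+1) − s_k = -20*k**4 - 40*k**3 - 40*k**2 - 24*k - 2
(s_(k+1) − s_k) − t_k = 0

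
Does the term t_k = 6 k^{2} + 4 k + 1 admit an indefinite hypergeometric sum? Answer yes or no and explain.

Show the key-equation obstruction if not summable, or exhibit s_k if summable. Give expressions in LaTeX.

Yes. s_k = k^{2} \left(2 k - 1\right).

The ratio is (6*k**2 + 16*k + 11)/(6*k**2 + 4*k + 1).
Take A(k)=1, B(k)=1, C(k)=k**2 + 2*k/3 + 1/6.
Set up (1)·f(k+1) − (1)·f(k) − (k**2 + 2*k/3 + 1/6) = 0.
deg f ≤ 3 (via 0,0,2).
Match coefficients ⇒ f(k) = k**2*(2*k - 1)/6.
Get s_k = R·t_k = k**2*(2*k - 1) with R(k) = B(k−1)f(k)/C(k) = k**2*(2*k - 1)/(6*k**2 + 4*k + 1).
Δs = 6*k**2 + 4*k + 1, as required.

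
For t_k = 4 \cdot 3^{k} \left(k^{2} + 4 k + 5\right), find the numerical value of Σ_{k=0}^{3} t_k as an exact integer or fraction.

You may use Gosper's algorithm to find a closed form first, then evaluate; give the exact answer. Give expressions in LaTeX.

Ratio r(k) = 3*(k**2 + 6*k + 10)/(k**2 + 4*k + 5).
Take A(k)=3, B(k)=1, C(k)=k**2 + 4*k + 5.
Need (3)·f(k+1) − (1)·f(k) = k**2 + 4*k + 5.
d = 2 from the (0,0,2) case.
A polynomial solution: f(k) = (k**2 + k + 2)/2.
Get s_k = R·t_k = 2*3**k*(k**2 + k + 2) with R(k) = B(k−1)f(k)/C(k) = (k**2 + k + 2)/(2*(k**2 + 4*k + 5)).
Verify: 4*3**k*(k**2 + 4*k + 5) matches t_k.
Sum = s_(4) − s_(0); s_(4) = 3564, s_(0) = 4 ⇒ 3560.

Σ = 3560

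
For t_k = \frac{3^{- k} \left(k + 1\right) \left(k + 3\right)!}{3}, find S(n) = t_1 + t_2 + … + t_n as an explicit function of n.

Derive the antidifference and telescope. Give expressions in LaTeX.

S(n) = -8 + \frac{3^{- n} \left(n + 4\right)!}{3}

The ratio is (k + 2)*(k + 4)/(3*(k + 1)).
A = k/3 + 4/3, B = 1, C = k + 1.
Need (k/3 + 4/3)·f(k+1) − (1)·f(k) = k + 1.
deg f ≤ 0 (via 1,0,1).
Solving with deg f ≤ 0: f(k) = 3.
Certificate R = B(k−1)f/C = 3/(k + 1) gives s_k = factorial(k + 3)/3**k.
Check: Δs_k = (k + 1)*factorial(k + 3)/(3*3**k). ✓
Evaluate: s_(n+1) = 3**(-n - 1)*factorial(n + 4); subtract s_(1) = 8 ⇒ S(n) = -8 + factorial(n + 4)/(3*3**n).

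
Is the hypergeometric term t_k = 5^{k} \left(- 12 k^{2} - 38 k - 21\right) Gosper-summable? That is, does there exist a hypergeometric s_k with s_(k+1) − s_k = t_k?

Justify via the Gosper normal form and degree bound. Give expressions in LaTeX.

Yes. s_k = 5^{k} \left(- 3 k^{2} - 2 k + 1\right).

Ratio r(k) = 5*(12*k**2 + 62*k + 71)/(12*k**2 + 38*k + 21).
Gosper form: A/B · C(k+1)/C(k) with A=5, B=1, C=k**2 + 19*k/6 + 7/4.
Solve (5)·f(k+1) − (1)·f(k) = k**2 + 19*k/6 + 7/4.
Degrees (0,0,2) ⇒ d ≤ 2.
Solve for f: f(k) = (k + 1)*(3*k - 1)/12 (degree 2 ≤ 2).
So s_k = (B(k−1)f/C)·t_k = ((k + 1)*(3*k - 1)/(12*k**2 + 38*k + 21))·t_k = 5**k*(-3*k**2 - 2*k + 1).
Check: Δs_k = 5**k*(-12*k**2 - 38*k - 21). ✓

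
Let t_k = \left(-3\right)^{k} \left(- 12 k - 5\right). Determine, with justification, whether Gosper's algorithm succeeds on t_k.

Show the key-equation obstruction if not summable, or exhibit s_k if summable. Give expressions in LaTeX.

Yes. s_k = \left(-3\right)^{k} \left(3 k - 1\right).

Compute t_(k+1)/t_k: get 3*(-12*k - 17)/(12*k + 5).
Gosper form: A/B · C(k+1)/C(k) with A=-3, B=1, C=k + 5/12.
f must satisfy (-3)·f(k+1) − (1)·f(k) = k + 5/12.
Bound: deg f ≤ 1.
Solving with deg f ≤ 1: f(k) = -(3*k - 1)/12.
R(k) = B(k−1)·f(k)/C(k) = -(3*k - 1)/(12*k + 5); s_k = R·t_k = (-3)**k*(3*k - 1).
Check: Δs_k = (-3)**k*(-12*k - 5). ✓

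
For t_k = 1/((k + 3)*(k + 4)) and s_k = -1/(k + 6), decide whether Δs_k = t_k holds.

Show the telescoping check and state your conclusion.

s_(k+1) = -1/(k + 7)
s_(k+1) − s_k = 1/((k + 6)*(k + 7))
(s_(k+1) − s_k) − t_k = 6*(-k - 5)/(k**4 + 20*k**3 + 145*k**2 + 450*k + 504)

Invalid: residual 6*(-k - 5)/(k**4 + 20*k**3 + 145*k**2 + 450*k + 504) ≠ 0.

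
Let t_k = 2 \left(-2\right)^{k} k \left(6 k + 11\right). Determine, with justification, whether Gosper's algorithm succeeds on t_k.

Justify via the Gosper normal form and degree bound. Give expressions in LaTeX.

t_(k+1)/t_k = -2*(k + 1)*(6*k + 17)/(k*(6*k + 11)).
So A=-2 and B=1, with C=k**2 + 11*k/6.
f must satisfy (-2)·f(k+1) − (1)·f(k) = k**2 + 11*k/6.
deg f ≤ 2 (via 0,0,2).
A polynomial solution: f(k) = -(2*k**2 + k - 2)/6.
Certificate R = B(k−1)f/C = -(2*k**2 + k - 2)/(k*(6*k + 11)) gives s_k = (-2)**(k + 1)*(2*k**2 + k - 2).
Verify: 2*(-2)**k*k*(6*k + 11) matches t_k.

Yes. s_k = \left(-2\right)^{k + 1} \left(2 k^{2} + k - 2\right).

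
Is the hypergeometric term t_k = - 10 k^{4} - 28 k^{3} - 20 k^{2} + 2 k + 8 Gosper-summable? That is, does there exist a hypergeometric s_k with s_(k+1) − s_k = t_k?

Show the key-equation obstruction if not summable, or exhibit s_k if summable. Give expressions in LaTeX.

Yes. s_k = 2 k \left(- k^{4} - k^{3} + 2 k^{2} + 2 k + 2\right).

r(k) = (5*k**4 + 34*k**3 + 82*k**2 + 81*k + 24)/(5*k**4 + 14*k**3 + 10*k**2 - k - 4) after simplifying.
So A=1 and B=1, with C=k**4 + 14*k**3/5 + 2*k**2 - k/5 - 4/5.
Set up (1)·f(k+1) − (1)·f(k) − (k**4 + 14*k**3/5 + 2*k**2 - k/5 - 4/5) = 0.
From deg A=0, deg B=0, deg C=4: d=5.
Coefficient equations give f(k) = k*(k**4 + k**3 - 2*k**2 - 2*k - 2)/5.
Get s_k = R·t_k = 2*k*(-k**4 - k**3 + 2*k**2 + 2*k + 2) with R(k) = B(k−1)f(k)/C(k) = k*(k**4 + k**3 - 2*k**2 - 2*k - 2)/(5*k**4 + 14*k**3 + 10*k**2 - k - 4).
s_(k+1) − s_k = -10*k**4 - 28*k**3 - 20*k**2 + 2*k + 8 = t_k.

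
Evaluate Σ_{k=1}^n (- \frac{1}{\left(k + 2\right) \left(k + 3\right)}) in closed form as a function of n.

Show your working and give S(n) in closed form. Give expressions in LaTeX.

S(n) = - \frac{n}{3 n + 9}

t_(k+1)/t_k = (k + 2)/(k + 4).
So A=k + 2 and B=k + 4, with C=1.
Key eq: (k + 2)·f(k+1) = (k + 3)·f(k) + (1).
deg f ≤ 1 (via 1,1,0).
Match coefficients ⇒ f(k) = k/2.
Certificate R = B(k−1)f/C = k*(k + 3)/2 gives s_k = -k/(2*k + 4).
Check: Δs_k = -1/(k**2 + 5*k + 6). ✓
s_(n+1) = (-n - 1)/(2*(n + 3)) and s_(1) = -1/6, so S(n) = -n/(3*n + 9).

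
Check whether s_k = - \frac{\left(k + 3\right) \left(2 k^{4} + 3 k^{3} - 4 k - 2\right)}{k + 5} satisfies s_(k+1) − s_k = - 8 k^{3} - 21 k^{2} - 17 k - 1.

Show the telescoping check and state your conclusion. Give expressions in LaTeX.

s_(k+1) = (k + 4)*(4*k - 2*(k + 1)**4 - 3*(k + 1)**3 + 6)/(k + 6)
s_(k+1) − s_k = (-8*k**5 - 97*k**4 - 372*k**3 - 574*k**2 - 341*k - 16)/(k**2 + 11*k + 30)
(s_(k+1) − s_k) − t_k = 2*(6*k**4 + 58*k**3 + 122*k**2 + 90*k + 7)/(k**2 + 11*k + 30)

Invalid: residual \frac{2 \left(6 k^{4} + 58 k^{3} + 122 k^{2} + 90 k + 7\right)}{k^{2} + 11 k + 30} ≠ 0.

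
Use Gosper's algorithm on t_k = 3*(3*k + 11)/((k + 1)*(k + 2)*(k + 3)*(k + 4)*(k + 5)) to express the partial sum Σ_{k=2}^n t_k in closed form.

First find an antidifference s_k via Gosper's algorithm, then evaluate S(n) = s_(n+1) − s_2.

Ratio r(k) = (k + 1)*(3*k + 14)/((k + 6)*(3*k + 11)).
Factor: A=k + 1; B=k + 6; C=k + 11/3.
Solve (k + 1)·f(k+1) − (k + 5)·f(k) = k + 11/3.
deg f ≤ 4 (via 1,1,1).
Match coefficients ⇒ f(k) = k*(k + 3)*(k**2 + 7*k + 14)/24.
So s_k = (B(k−1)f/C)·t_k = (k*(k + 3)*(k + 5)*(k**2 + 7*k + 14)/(8*(3*k + 11)))·t_k = 3*k*(k**2 + 7*k + 14)/(8*(k**3 + 7*k**2 + 14*k + 8)).
s_(k+1) − s_k = 3*(3*k + 11)/(k**5 + 15*k**4 + 85*k**3 + 225*k**2 + 274*k + 120) = t_k.
Σ_(k=2)^n t_k = s_(n+1) − s_(2) = (3*(n**3 + 10*n**2 + 31*n + 22)/(8*(n**3 + 10*n**2 + 31*n + 30))) − (1/3), i.e. (n**3 + 10*n**2 + 31*n - 42)/(24*(n**3 + 10*n**2 + 31*n + 30)).

S(n) = (n**3 + 10*n**2 + 31*n - 42)/(24*(n**3 + 10*n**2 + 31*n + 30))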